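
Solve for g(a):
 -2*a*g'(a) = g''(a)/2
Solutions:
 g(a) = C1 + C2*erf(sqrt(2)*a)


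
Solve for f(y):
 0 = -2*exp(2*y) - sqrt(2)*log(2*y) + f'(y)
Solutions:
 f(y) = C1 + sqrt(2)*y*log(y) + sqrt(2)*y*(-1 + log(2)) + exp(2*y)


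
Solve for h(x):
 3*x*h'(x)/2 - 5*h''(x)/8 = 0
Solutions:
 h(x) = C1 + C2*erfi(sqrt(30)*x/5)


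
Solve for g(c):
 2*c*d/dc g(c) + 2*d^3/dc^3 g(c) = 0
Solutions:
 g(c) = C1 + Integral(C2*airyai(-c) + C3*airybi(-c), c)


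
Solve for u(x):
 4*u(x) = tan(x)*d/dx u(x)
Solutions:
 u(x) = C1*sin(x)^4


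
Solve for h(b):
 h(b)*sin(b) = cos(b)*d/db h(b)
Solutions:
 h(b) = C1/cos(b)


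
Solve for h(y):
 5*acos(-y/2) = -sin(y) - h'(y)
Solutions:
 h(y) = C1 - 5*y*acos(-y/2) - 5*sqrt(4 - y^2) + cos(y)


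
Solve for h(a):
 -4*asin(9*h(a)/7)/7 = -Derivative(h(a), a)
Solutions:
 Integral(1/asin(9*_y/7), (_y, h(a))) = C1 + 4*a/7


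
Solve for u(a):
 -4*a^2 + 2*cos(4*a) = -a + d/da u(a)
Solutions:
 u(a) = C1 - 4*a^3/3 + a^2/2 + sin(4*a)/2


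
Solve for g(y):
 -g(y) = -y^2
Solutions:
 g(y) = y^2


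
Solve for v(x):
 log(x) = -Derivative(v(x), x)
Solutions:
 v(x) = C1 - x*log(x) + x


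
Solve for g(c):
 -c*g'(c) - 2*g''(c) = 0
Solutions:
 g(c) = C1 + C2*erf(c/2)


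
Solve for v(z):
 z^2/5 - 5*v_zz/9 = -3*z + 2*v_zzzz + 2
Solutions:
 v(z) = C1 + C2*z + C3*sin(sqrt(10)*z/6) + C4*cos(sqrt(10)*z/6) + 3*z^4/100 + 9*z^3/10 - 387*z^2/125


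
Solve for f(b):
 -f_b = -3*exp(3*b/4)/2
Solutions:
 f(b) = C1 + 2*exp(3*b/4)


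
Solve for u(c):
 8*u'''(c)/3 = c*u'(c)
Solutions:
 u(c) = C1 + Integral(C2*airyai(3^(1/3)*c/2) + C3*airybi(3^(1/3)*c/2), c)


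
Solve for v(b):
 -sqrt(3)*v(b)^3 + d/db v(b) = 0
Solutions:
 v(b) = -sqrt(2)*sqrt(-1/(C1 + sqrt(3)*b))/2
 v(b) = sqrt(2)*sqrt(-1/(C1 + sqrt(3)*b))/2


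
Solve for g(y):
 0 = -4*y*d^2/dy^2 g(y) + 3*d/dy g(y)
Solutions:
 g(y) = C1 + C2*y^(7/4)


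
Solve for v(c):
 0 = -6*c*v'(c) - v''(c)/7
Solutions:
 v(c) = C1 + C2*erf(sqrt(21)*c)


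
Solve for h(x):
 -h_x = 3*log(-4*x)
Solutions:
 h(x) = C1 - 3*x*log(-x) + 3*x*(1 - 2*log(2))


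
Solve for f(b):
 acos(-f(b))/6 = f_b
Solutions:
 Integral(1/acos(-_y), (_y, f(b))) = C1 + b/6


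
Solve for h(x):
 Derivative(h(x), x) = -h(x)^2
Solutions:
 h(x) = 1/(C1 + x)


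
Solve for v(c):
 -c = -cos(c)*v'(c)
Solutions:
 v(c) = C1 + Integral(c/cos(c), c)


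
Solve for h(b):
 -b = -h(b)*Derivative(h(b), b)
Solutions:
 h(b) = -sqrt(C1 + b^2)
 h(b) = sqrt(C1 + b^2)


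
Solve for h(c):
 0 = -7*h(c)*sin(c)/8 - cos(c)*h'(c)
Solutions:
 h(c) = C1*cos(c)^(7/8)


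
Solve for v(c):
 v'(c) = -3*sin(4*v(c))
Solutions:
 v(c) = -acos((-C1 - exp(24*c))/(C1 - exp(24*c)))/4 + pi/2
 v(c) = acos((-C1 - exp(24*c))/(C1 - exp(24*c)))/4


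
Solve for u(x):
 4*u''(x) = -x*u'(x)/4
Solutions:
 u(x) = C1 + C2*erf(sqrt(2)*x/8)


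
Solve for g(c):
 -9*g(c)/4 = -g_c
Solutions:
 g(c) = C1*exp(9*c/4)


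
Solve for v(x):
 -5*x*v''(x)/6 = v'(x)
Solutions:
 v(x) = C1 + C2/x^(1/5)


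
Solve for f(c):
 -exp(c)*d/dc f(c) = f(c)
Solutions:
 f(c) = C1*exp(exp(-c))


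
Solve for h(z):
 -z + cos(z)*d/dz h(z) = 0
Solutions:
 h(z) = C1 + Integral(z/cos(z), z)


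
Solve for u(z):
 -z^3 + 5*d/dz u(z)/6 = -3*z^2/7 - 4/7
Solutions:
 u(z) = C1 + 3*z^4/10 - 6*z^3/35 - 24*z/35


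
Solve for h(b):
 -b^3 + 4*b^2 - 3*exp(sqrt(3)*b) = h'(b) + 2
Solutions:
 h(b) = C1 - b^4/4 + 4*b^3/3 - 2*b - sqrt(3)*exp(sqrt(3)*b)


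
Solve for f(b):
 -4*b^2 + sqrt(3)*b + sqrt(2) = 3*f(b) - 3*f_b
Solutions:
 f(b) = C1*exp(b) - 4*b^2/3 - 8*b/3 + sqrt(3)*b/3 - 8/3 + sqrt(2)/3 + sqrt(3)/3


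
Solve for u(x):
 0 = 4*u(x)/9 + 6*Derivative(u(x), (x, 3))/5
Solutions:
 u(x) = C3*exp(-10^(1/3)*x/3) + (C1*sin(10^(1/3)*sqrt(3)*x/6) + C2*cos(10^(1/3)*sqrt(3)*x/6))*exp(10^(1/3)*x/6)


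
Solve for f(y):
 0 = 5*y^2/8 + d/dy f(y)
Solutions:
 f(y) = C1 - 5*y^3/24


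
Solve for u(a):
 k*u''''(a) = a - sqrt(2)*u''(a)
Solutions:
 u(a) = C1 + C2*a + C3*exp(-2^(1/4)*a*sqrt(-1/k)) + C4*exp(2^(1/4)*a*sqrt(-1/k)) + sqrt(2)*a^3/12


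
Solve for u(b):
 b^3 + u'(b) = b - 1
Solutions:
 u(b) = C1 - b^4/4 + b^2/2 - b


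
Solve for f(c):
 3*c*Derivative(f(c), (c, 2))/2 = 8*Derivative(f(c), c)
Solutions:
 f(c) = C1 + C2*c^(19/3)


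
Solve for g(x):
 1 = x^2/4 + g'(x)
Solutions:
 g(x) = C1 - x^3/12 + x


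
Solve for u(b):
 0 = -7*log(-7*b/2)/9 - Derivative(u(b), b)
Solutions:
 u(b) = C1 - 7*b*log(-b)/9 + 7*b*(-log(7) + log(2) + 1)/9


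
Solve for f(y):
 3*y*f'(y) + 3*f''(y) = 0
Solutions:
 f(y) = C1 + C2*erf(sqrt(2)*y/2)


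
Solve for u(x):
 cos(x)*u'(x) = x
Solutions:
 u(x) = C1 + Integral(x/cos(x), x)


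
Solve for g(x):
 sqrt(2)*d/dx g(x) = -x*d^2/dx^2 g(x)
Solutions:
 g(x) = C1 + C2*x^(1 - sqrt(2))


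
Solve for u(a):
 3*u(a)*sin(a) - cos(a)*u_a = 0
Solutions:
 u(a) = C1/cos(a)^3


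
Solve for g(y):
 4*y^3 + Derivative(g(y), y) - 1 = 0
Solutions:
 g(y) = C1 - y^4 + y


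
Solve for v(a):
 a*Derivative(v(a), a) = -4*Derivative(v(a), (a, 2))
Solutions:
 v(a) = C1 + C2*erf(sqrt(2)*a/4)


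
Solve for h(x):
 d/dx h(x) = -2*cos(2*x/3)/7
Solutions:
 h(x) = C1 - 3*sin(2*x/3)/7


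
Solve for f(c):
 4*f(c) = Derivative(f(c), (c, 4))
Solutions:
 f(c) = C1*exp(-sqrt(2)*c) + C2*exp(sqrt(2)*c) + C3*sin(sqrt(2)*c) + C4*cos(sqrt(2)*c)


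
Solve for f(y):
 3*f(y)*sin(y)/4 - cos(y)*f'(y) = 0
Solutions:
 f(y) = C1/cos(y)^(3/4)


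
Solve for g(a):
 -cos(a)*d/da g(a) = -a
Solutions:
 g(a) = C1 + Integral(a/cos(a), a)


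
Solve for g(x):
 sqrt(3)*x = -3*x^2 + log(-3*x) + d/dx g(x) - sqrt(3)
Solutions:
 g(x) = C1 + x^3 + sqrt(3)*x^2/2 - x*log(-x) + x*(-log(3) + 1 + sqrt(3))


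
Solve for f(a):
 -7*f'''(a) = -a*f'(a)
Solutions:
 f(a) = C1 + Integral(C2*airyai(7^(2/3)*a/7) + C3*airybi(7^(2/3)*a/7), a)


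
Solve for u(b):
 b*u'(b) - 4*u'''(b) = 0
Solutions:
 u(b) = C1 + Integral(C2*airyai(2^(1/3)*b/2) + C3*airybi(2^(1/3)*b/2), b)


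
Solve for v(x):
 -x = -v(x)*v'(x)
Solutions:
 v(x) = -sqrt(C1 + x^2)
 v(x) = sqrt(C1 + x^2)


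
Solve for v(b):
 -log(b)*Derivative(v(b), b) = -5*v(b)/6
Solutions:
 v(b) = C1*exp(5*li(b)/6)


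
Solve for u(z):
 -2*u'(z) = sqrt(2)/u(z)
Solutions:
 u(z) = -sqrt(C1 - sqrt(2)*z)
 u(z) = sqrt(C1 - sqrt(2)*z)


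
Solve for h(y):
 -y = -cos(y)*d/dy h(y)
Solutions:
 h(y) = C1 + Integral(y/cos(y), y)


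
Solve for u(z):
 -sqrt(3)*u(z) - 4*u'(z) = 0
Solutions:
 u(z) = C1*exp(-sqrt(3)*z/4)


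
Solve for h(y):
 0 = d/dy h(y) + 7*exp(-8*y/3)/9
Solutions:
 h(y) = C1 + 7*exp(-8*y/3)/24


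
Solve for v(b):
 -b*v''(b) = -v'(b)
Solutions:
 v(b) = C1 + C2*b^2


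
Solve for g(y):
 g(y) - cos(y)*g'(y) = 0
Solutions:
 g(y) = C1*sqrt(sin(y) + 1)/sqrt(sin(y) - 1)


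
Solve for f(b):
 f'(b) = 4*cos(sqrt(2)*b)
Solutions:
 f(b) = C1 + 2*sqrt(2)*sin(sqrt(2)*b)


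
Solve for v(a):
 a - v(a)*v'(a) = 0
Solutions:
 v(a) = -sqrt(C1 + a^2)
 v(a) = sqrt(C1 + a^2)


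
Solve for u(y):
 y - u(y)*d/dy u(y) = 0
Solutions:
 u(y) = -sqrt(C1 + y^2)
 u(y) = sqrt(C1 + y^2)


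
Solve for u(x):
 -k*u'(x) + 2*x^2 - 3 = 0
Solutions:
 u(x) = C1 + 2*x^3/(3*k) - 3*x/k


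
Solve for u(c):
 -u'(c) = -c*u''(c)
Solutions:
 u(c) = C1 + C2*c^2


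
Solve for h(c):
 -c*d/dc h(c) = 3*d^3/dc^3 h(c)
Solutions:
 h(c) = C1 + Integral(C2*airyai(-3^(2/3)*c/3) + C3*airybi(-3^(2/3)*c/3), c)


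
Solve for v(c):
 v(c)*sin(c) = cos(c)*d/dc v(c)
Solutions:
 v(c) = C1/cos(c)


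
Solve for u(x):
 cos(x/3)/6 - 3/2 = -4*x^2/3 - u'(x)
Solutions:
 u(x) = C1 - 4*x^3/9 + 3*x/2 - sin(x/3)/2


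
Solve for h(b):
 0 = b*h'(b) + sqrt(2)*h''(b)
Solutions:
 h(b) = C1 + C2*erf(2^(1/4)*b/2)


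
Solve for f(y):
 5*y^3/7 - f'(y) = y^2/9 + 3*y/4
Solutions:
 f(y) = C1 + 5*y^4/28 - y^3/27 - 3*y^2/8


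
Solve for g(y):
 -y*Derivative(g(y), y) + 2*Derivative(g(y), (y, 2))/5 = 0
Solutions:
 g(y) = C1 + C2*erfi(sqrt(5)*y/2)


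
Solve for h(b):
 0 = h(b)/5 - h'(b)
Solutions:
 h(b) = C1*exp(b/5)


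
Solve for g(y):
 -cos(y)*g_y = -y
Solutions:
 g(y) = C1 + Integral(y/cos(y), y)


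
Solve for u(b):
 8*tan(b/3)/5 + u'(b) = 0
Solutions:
 u(b) = C1 + 24*log(cos(b/3))/5


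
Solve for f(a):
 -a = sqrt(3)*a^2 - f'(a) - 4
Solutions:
 f(a) = C1 + sqrt(3)*a^3/3 + a^2/2 - 4*a


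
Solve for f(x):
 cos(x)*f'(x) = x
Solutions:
 f(x) = C1 + Integral(x/cos(x), x)


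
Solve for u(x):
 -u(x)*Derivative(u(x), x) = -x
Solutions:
 u(x) = -sqrt(C1 + x^2)
 u(x) = sqrt(C1 + x^2)


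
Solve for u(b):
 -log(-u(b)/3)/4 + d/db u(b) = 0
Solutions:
 -4*Integral(1/(log(-_y) - log(3)), (_y, u(b))) = C1 - b


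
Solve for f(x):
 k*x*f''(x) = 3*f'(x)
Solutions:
 f(x) = C1 + x^(((re(k) + 3)*re(k) + im(k)^2)/(re(k)^2 + im(k)^2))*(C2*sin(3*log(x)*Abs(im(k))/(re(k)^2 + im(k)^2)) + C3*cos(3*log(x)*im(k)/(re(k)^2 + im(k)^2)))


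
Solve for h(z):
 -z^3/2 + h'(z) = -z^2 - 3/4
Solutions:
 h(z) = C1 + z^4/8 - z^3/3 - 3*z/4


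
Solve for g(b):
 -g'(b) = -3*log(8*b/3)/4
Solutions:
 g(b) = C1 + 3*b*log(b)/4 - 3*b*log(3)/4 - 3*b/4 + 9*b*log(2)/4


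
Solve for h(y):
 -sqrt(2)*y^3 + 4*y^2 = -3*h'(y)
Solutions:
 h(y) = C1 + sqrt(2)*y^4/12 - 4*y^3/9


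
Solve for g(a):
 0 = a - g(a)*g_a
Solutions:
 g(a) = -sqrt(C1 + a^2)
 g(a) = sqrt(C1 + a^2)


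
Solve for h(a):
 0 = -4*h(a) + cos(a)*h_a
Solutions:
 h(a) = C1*(sin(a)^2 + 2*sin(a) + 1)/(sin(a)^2 - 2*sin(a) + 1)


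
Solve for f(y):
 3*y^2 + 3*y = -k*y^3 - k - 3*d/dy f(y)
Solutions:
 f(y) = C1 - k*y^4/12 - k*y/3 - y^3/3 - y^2/2


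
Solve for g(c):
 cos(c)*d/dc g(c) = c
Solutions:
 g(c) = C1 + Integral(c/cos(c), c)


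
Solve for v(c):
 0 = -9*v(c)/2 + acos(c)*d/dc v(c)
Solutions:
 v(c) = C1*exp(9*Integral(1/acos(c), c)/2)


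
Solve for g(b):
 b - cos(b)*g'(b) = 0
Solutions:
 g(b) = C1 + Integral(b/cos(b), b)


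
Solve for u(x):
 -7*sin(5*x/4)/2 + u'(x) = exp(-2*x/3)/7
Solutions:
 u(x) = C1 - 14*cos(5*x/4)/5 - 3*exp(-2*x/3)/14


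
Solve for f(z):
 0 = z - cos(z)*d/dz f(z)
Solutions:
 f(z) = C1 + Integral(z/cos(z), z)


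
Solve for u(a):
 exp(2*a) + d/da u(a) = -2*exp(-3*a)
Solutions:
 u(a) = C1 - exp(2*a)/2 + 2*exp(-3*a)/3


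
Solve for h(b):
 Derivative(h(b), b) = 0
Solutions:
 h(b) = C1


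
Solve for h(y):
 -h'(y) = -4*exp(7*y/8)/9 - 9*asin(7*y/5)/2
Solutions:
 h(y) = C1 + 9*y*asin(7*y/5)/2 + 9*sqrt(25 - 49*y^2)/14 + 32*exp(7*y/8)/63


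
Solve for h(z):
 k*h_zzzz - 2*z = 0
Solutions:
 h(z) = C1 + C2*z + C3*z^2 + C4*z^3 + z^5/(60*k)


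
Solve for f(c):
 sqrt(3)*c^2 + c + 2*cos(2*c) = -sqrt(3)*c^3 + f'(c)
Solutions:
 f(c) = C1 + sqrt(3)*c^4/4 + sqrt(3)*c^3/3 + c^2/2 + sin(2*c)


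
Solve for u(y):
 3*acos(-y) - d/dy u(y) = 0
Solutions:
 u(y) = C1 + 3*y*acos(-y) + 3*sqrt(1 - y^2)


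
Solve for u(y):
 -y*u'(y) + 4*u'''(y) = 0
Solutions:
 u(y) = C1 + Integral(C2*airyai(2^(1/3)*y/2) + C3*airybi(2^(1/3)*y/2), y)


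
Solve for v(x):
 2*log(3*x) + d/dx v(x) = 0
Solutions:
 v(x) = C1 - 2*x*log(x) - x*log(9) + 2*x


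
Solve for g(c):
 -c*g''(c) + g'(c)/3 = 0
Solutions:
 g(c) = C1 + C2*c^(4/3)


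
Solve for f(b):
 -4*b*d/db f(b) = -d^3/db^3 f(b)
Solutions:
 f(b) = C1 + Integral(C2*airyai(2^(2/3)*b) + C3*airybi(2^(2/3)*b), b)


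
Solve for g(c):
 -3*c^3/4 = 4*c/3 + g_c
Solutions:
 g(c) = C1 - 3*c^4/16 - 2*c^2/3


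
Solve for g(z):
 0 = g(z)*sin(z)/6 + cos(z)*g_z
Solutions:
 g(z) = C1*cos(z)^(1/6)


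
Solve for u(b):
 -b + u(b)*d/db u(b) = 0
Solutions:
 u(b) = -sqrt(C1 + b^2)
 u(b) = sqrt(C1 + b^2)


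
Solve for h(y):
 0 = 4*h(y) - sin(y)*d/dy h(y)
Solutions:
 h(y) = C1*(cos(y)^2 - 2*cos(y) + 1)/(cos(y)^2 + 2*cos(y) + 1)


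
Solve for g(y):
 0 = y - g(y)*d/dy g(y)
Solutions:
 g(y) = -sqrt(C1 + y^2)
 g(y) = sqrt(C1 + y^2)


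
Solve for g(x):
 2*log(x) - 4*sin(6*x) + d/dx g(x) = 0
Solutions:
 g(x) = C1 - 2*x*log(x) + 2*x - 2*cos(6*x)/3


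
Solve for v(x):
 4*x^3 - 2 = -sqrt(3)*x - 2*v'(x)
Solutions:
 v(x) = C1 - x^4/2 - sqrt(3)*x^2/4 + x


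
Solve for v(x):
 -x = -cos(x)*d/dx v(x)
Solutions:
 v(x) = C1 + Integral(x/cos(x), x)


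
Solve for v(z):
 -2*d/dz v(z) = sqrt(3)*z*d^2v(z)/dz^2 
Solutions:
 v(z) = C1 + C2*z^(1 - 2*sqrt(3)/3)


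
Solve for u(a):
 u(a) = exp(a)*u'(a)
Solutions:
 u(a) = C1*exp(-exp(-a))


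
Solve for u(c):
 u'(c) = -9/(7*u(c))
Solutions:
 u(c) = -sqrt(C1 - 126*c)/7
 u(c) = sqrt(C1 - 126*c)/7


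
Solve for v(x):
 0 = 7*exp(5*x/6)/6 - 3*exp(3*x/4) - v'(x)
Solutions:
 v(x) = C1 + 7*exp(5*x/6)/5 - 4*exp(3*x/4)


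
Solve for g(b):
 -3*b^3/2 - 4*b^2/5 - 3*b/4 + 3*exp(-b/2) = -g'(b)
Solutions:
 g(b) = C1 + 3*b^4/8 + 4*b^3/15 + 3*b^2/8 + 6*exp(-b/2)


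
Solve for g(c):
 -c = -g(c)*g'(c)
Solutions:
 g(c) = -sqrt(C1 + c^2)
 g(c) = sqrt(C1 + c^2)


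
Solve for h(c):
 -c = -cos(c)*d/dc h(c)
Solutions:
 h(c) = C1 + Integral(c/cos(c), c)


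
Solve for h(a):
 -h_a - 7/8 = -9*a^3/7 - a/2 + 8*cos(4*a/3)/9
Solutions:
 h(a) = C1 + 9*a^4/28 + a^2/4 - 7*a/8 - 2*sin(4*a/3)/3


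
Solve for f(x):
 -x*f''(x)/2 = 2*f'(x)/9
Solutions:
 f(x) = C1 + C2*x^(5/9)


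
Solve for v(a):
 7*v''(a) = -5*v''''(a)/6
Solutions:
 v(a) = C1 + C2*a + C3*sin(sqrt(210)*a/5) + C4*cos(sqrt(210)*a/5)


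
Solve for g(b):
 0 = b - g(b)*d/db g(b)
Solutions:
 g(b) = -sqrt(C1 + b^2)
 g(b) = sqrt(C1 + b^2)


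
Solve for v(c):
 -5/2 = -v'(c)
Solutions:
 v(c) = C1 + 5*c/2


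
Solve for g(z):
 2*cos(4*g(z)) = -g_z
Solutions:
 g(z) = -asin((C1 + exp(16*z))/(C1 - exp(16*z)))/4 + pi/4
 g(z) = asin((C1 + exp(16*z))/(C1 - exp(16*z)))/4


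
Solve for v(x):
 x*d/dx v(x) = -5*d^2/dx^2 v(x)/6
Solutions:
 v(x) = C1 + C2*erf(sqrt(15)*x/5)


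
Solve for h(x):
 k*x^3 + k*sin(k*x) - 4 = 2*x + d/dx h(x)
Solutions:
 h(x) = C1 + k*x^4/4 - x^2 - 4*x - cos(k*x)


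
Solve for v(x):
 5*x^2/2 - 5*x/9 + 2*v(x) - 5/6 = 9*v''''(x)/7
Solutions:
 v(x) = C1*exp(-14^(1/4)*sqrt(3)*x/3) + C2*exp(14^(1/4)*sqrt(3)*x/3) + C3*sin(14^(1/4)*sqrt(3)*x/3) + C4*cos(14^(1/4)*sqrt(3)*x/3) - 5*x^2/4 + 5*x/18 + 5/12


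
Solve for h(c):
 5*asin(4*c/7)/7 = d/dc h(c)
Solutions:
 h(c) = C1 + 5*c*asin(4*c/7)/7 + 5*sqrt(49 - 16*c^2)/28


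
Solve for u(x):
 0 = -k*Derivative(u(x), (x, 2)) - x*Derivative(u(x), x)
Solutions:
 u(x) = C1 + C2*sqrt(k)*erf(sqrt(2)*x*sqrt(1/k)/2)


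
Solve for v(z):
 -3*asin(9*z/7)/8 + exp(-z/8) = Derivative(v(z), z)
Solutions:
 v(z) = C1 - 3*z*asin(9*z/7)/8 - sqrt(49 - 81*z^2)/24 - 8*exp(-z/8)


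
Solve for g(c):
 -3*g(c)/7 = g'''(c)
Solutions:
 g(c) = C3*exp(-3^(1/3)*7^(2/3)*c/7) + (C1*sin(3^(5/6)*7^(2/3)*c/14) + C2*cos(3^(5/6)*7^(2/3)*c/14))*exp(3^(1/3)*7^(2/3)*c/14)


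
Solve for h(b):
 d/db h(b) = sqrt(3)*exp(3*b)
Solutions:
 h(b) = C1 + sqrt(3)*exp(3*b)/3


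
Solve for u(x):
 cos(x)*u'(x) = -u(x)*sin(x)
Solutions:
 u(x) = C1*cos(x)


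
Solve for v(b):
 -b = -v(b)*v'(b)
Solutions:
 v(b) = -sqrt(C1 + b^2)
 v(b) = sqrt(C1 + b^2)


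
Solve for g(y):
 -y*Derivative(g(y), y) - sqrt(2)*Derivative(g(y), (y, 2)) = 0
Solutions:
 g(y) = C1 + C2*erf(2^(1/4)*y/2)


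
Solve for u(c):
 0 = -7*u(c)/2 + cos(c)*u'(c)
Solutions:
 u(c) = C1*(sin(c) + 1)^(7/4)/(sin(c) - 1)^(7/4)


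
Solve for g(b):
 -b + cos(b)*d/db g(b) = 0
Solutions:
 g(b) = C1 + Integral(b/cos(b), b)


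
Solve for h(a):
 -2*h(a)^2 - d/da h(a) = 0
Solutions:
 h(a) = 1/(C1 + 2*a)


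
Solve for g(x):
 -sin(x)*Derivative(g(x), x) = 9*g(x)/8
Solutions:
 g(x) = C1*(cos(x) + 1)^(9/16)/(cos(x) - 1)^(9/16)


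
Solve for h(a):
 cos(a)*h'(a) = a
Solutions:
 h(a) = C1 + Integral(a/cos(a), a)


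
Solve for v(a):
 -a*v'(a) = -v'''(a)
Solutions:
 v(a) = C1 + Integral(C2*airyai(a) + C3*airybi(a), a)


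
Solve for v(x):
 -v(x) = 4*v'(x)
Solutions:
 v(x) = C1*exp(-x/4)


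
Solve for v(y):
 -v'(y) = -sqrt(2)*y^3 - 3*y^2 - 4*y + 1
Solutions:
 v(y) = C1 + sqrt(2)*y^4/4 + y^3 + 2*y^2 - y


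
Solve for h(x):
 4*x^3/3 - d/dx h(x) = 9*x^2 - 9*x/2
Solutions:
 h(x) = C1 + x^4/3 - 3*x^3 + 9*x^2/4


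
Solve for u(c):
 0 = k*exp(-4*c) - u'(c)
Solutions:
 u(c) = C1 - k*exp(-4*c)/4


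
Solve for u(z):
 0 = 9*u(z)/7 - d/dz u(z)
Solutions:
 u(z) = C1*exp(9*z/7)


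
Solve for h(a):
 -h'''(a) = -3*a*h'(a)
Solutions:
 h(a) = C1 + Integral(C2*airyai(3^(1/3)*a) + C3*airybi(3^(1/3)*a), a)


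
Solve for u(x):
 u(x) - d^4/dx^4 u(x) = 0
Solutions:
 u(x) = C1*exp(-x) + C2*exp(x) + C3*sin(x) + C4*cos(x)


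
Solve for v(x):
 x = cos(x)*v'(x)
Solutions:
 v(x) = C1 + Integral(x/cos(x), x)


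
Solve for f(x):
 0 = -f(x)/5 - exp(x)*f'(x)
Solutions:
 f(x) = C1*exp(exp(-x)/5)


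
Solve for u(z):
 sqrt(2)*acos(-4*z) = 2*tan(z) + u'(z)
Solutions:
 u(z) = C1 + sqrt(2)*(z*acos(-4*z) + sqrt(1 - 16*z^2)/4) + 2*log(cos(z))


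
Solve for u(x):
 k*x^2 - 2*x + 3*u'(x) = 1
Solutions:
 u(x) = C1 - k*x^3/9 + x^2/3 + x/3


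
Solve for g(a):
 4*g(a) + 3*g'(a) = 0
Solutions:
 g(a) = C1*exp(-4*a/3)


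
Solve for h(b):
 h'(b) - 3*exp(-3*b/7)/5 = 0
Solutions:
 h(b) = C1 - 7*exp(-3*b/7)/5


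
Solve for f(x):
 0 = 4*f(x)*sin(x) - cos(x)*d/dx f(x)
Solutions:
 f(x) = C1/cos(x)^4


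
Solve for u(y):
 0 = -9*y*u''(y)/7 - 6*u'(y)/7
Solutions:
 u(y) = C1 + C2*y^(1/3)


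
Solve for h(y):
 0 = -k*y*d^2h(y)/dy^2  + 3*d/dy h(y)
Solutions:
 h(y) = C1 + y^(((re(k) + 3)*re(k) + im(k)^2)/(re(k)^2 + im(k)^2))*(C2*sin(3*log(y)*Abs(im(k))/(re(k)^2 + im(k)^2)) + C3*cos(3*log(y)*im(k)/(re(k)^2 + im(k)^2)))


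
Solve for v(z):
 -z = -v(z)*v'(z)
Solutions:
 v(z) = -sqrt(C1 + z^2)
 v(z) = sqrt(C1 + z^2)


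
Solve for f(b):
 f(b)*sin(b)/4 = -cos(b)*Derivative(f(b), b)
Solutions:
 f(b) = C1*cos(b)^(1/4)


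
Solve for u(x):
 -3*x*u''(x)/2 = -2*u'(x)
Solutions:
 u(x) = C1 + C2*x^(7/3)


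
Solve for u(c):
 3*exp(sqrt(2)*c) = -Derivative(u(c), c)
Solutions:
 u(c) = C1 - 3*sqrt(2)*exp(sqrt(2)*c)/2


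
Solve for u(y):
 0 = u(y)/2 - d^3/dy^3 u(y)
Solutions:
 u(y) = C3*exp(2^(2/3)*y/2) + (C1*sin(2^(2/3)*sqrt(3)*y/4) + C2*cos(2^(2/3)*sqrt(3)*y/4))*exp(-2^(2/3)*y/4)


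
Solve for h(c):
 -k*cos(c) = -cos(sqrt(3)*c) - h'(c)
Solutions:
 h(c) = C1 + k*sin(c) - sqrt(3)*sin(sqrt(3)*c)/3


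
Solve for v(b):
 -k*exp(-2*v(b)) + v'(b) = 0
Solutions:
 v(b) = log(-sqrt(C1 + 2*b*k))
 v(b) = log(C1 + 2*b*k)/2


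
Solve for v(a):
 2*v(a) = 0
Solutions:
 v(a) = 0


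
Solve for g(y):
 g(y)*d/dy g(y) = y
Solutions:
 g(y) = -sqrt(C1 + y^2)
 g(y) = sqrt(C1 + y^2)


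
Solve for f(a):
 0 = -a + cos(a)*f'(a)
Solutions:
 f(a) = C1 + Integral(a/cos(a), a)


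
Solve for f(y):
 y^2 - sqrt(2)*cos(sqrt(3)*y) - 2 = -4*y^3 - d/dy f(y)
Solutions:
 f(y) = C1 - y^4 - y^3/3 + 2*y + sqrt(6)*sin(sqrt(3)*y)/3


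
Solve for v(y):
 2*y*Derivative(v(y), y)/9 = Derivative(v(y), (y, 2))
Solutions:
 v(y) = C1 + C2*erfi(y/3)


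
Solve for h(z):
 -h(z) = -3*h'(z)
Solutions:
 h(z) = C1*exp(z/3)


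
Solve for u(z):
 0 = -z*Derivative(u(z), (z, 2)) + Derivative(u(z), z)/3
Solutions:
 u(z) = C1 + C2*z^(4/3)


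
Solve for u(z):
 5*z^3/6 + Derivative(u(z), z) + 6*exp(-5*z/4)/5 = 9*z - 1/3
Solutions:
 u(z) = C1 - 5*z^4/24 + 9*z^2/2 - z/3 + 24*exp(-5*z/4)/25


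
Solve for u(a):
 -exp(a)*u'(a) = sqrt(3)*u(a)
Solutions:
 u(a) = C1*exp(sqrt(3)*exp(-a))


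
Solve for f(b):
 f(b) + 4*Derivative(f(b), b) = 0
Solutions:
 f(b) = C1*exp(-b/4)


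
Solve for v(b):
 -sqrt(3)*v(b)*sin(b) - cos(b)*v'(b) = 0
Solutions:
 v(b) = C1*cos(b)^(sqrt(3))


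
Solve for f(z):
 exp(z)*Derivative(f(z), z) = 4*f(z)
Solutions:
 f(z) = C1*exp(-4*exp(-z))


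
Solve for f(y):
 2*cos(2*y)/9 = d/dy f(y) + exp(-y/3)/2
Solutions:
 f(y) = C1 + sin(2*y)/9 + 3*exp(-y/3)/2


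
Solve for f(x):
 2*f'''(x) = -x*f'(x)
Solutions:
 f(x) = C1 + Integral(C2*airyai(-2^(2/3)*x/2) + C3*airybi(-2^(2/3)*x/2), x)


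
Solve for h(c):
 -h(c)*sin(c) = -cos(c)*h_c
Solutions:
 h(c) = C1/cos(c)


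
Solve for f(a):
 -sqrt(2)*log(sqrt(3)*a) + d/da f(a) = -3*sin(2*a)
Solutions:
 f(a) = C1 + sqrt(2)*a*(log(a) - 1) + sqrt(2)*a*log(3)/2 + 3*cos(2*a)/2


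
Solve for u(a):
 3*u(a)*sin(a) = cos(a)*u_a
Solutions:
 u(a) = C1/cos(a)^3


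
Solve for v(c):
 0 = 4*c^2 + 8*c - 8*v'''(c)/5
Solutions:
 v(c) = C1 + C2*c + C3*c^2 + c^5/24 + 5*c^4/24


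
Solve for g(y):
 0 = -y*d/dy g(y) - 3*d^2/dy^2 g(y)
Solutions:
 g(y) = C1 + C2*erf(sqrt(6)*y/6)


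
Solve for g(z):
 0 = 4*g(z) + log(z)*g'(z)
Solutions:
 g(z) = C1*exp(-4*li(z))


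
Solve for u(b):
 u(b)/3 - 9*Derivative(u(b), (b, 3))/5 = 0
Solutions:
 u(b) = C3*exp(5^(1/3)*b/3) + (C1*sin(sqrt(3)*5^(1/3)*b/6) + C2*cos(sqrt(3)*5^(1/3)*b/6))*exp(-5^(1/3)*b/6)


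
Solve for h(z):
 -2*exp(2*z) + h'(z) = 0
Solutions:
 h(z) = C1 + exp(2*z)


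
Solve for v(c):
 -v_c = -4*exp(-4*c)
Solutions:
 v(c) = C1 - exp(-4*c)


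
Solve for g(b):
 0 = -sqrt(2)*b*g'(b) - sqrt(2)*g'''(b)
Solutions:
 g(b) = C1 + Integral(C2*airyai(-b) + C3*airybi(-b), b)


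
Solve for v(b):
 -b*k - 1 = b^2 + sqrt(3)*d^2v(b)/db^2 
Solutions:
 v(b) = C1 + C2*b - sqrt(3)*b^4/36 - sqrt(3)*b^3*k/18 - sqrt(3)*b^2/6


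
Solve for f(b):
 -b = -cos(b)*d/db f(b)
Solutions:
 f(b) = C1 + Integral(b/cos(b), b)


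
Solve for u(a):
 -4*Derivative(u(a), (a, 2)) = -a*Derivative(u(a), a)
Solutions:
 u(a) = C1 + C2*erfi(sqrt(2)*a/4)


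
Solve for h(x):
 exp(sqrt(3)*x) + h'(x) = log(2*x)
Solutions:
 h(x) = C1 + x*log(x) + x*(-1 + log(2)) - sqrt(3)*exp(sqrt(3)*x)/3


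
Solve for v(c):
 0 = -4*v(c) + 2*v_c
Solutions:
 v(c) = C1*exp(2*c)


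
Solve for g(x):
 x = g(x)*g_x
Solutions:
 g(x) = -sqrt(C1 + x^2)
 g(x) = sqrt(C1 + x^2)


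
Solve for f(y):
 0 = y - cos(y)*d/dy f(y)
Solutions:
 f(y) = C1 + Integral(y/cos(y), y)


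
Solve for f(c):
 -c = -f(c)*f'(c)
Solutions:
 f(c) = -sqrt(C1 + c^2)
 f(c) = sqrt(C1 + c^2)


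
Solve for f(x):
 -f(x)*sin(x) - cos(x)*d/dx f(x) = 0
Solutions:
 f(x) = C1*cos(x)


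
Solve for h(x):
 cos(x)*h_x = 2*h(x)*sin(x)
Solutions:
 h(x) = C1/cos(x)^2


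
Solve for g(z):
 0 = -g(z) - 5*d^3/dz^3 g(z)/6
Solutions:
 g(z) = C3*exp(-5^(2/3)*6^(1/3)*z/5) + (C1*sin(2^(1/3)*3^(5/6)*5^(2/3)*z/10) + C2*cos(2^(1/3)*3^(5/6)*5^(2/3)*z/10))*exp(5^(2/3)*6^(1/3)*z/10)


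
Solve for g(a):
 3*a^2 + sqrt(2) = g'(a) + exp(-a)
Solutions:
 g(a) = C1 + a^3 + sqrt(2)*a + exp(-a)


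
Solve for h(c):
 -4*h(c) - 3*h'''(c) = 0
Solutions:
 h(c) = C3*exp(-6^(2/3)*c/3) + (C1*sin(2^(2/3)*3^(1/6)*c/2) + C2*cos(2^(2/3)*3^(1/6)*c/2))*exp(6^(2/3)*c/6)


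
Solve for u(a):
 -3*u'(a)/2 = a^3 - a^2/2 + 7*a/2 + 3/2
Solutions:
 u(a) = C1 - a^4/6 + a^3/9 - 7*a^2/6 - a


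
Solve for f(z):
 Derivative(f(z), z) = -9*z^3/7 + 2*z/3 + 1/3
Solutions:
 f(z) = C1 - 9*z^4/28 + z^2/3 + z/3


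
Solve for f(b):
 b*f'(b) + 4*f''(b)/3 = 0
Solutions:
 f(b) = C1 + C2*erf(sqrt(6)*b/4)


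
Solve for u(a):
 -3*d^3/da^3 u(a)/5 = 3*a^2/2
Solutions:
 u(a) = C1 + C2*a + C3*a^2 - a^5/24


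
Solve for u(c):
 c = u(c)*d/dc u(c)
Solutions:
 u(c) = -sqrt(C1 + c^2)
 u(c) = sqrt(C1 + c^2)


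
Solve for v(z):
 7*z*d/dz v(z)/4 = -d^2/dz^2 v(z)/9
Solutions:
 v(z) = C1 + C2*erf(3*sqrt(14)*z/4)


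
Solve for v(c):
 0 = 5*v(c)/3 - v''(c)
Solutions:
 v(c) = C1*exp(-sqrt(15)*c/3) + C2*exp(sqrt(15)*c/3)


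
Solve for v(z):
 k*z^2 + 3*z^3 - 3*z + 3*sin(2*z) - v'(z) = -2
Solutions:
 v(z) = C1 + k*z^3/3 + 3*z^4/4 - 3*z^2/2 + 2*z - 3*cos(2*z)/2


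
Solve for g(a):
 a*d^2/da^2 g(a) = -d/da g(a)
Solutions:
 g(a) = C1 + C2*log(a)


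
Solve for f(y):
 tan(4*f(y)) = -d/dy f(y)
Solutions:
 f(y) = -asin(C1*exp(-4*y))/4 + pi/4
 f(y) = asin(C1*exp(-4*y))/4


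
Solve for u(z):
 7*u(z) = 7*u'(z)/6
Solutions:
 u(z) = C1*exp(6*z)


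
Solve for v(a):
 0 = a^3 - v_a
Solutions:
 v(a) = C1 + a^4/4


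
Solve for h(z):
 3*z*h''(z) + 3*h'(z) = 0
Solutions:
 h(z) = C1 + C2*log(z)


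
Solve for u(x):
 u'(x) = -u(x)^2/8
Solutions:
 u(x) = 8/(C1 + x)


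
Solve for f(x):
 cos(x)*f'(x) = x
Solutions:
 f(x) = C1 + Integral(x/cos(x), x)


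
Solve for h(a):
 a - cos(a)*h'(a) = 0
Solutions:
 h(a) = C1 + Integral(a/cos(a), a)


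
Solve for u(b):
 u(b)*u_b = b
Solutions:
 u(b) = -sqrt(C1 + b^2)
 u(b) = sqrt(C1 + b^2)


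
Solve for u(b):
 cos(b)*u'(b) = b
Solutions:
 u(b) = C1 + Integral(b/cos(b), b)


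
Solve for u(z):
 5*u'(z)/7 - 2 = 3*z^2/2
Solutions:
 u(z) = C1 + 7*z^3/10 + 14*z/5


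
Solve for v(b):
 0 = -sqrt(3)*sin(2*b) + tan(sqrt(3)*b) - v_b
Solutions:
 v(b) = C1 - sqrt(3)*log(cos(sqrt(3)*b))/3 + sqrt(3)*cos(2*b)/2


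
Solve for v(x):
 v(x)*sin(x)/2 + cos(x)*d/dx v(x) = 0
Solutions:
 v(x) = C1*sqrt(cos(x))


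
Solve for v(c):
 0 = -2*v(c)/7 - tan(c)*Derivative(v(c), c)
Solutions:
 v(c) = C1/sin(c)^(2/7)


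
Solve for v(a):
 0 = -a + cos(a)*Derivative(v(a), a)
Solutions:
 v(a) = C1 + Integral(a/cos(a), a)


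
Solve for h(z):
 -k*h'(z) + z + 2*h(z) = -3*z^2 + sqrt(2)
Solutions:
 h(z) = C1*exp(2*z/k) - 3*k^2/4 - 3*k*z/2 - k/4 - 3*z^2/2 - z/2 + sqrt(2)/2


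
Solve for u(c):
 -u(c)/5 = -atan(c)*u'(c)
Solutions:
 u(c) = C1*exp(Integral(1/atan(c), c)/5)


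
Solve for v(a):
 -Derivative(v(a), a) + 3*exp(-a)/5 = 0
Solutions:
 v(a) = C1 - 3*exp(-a)/5


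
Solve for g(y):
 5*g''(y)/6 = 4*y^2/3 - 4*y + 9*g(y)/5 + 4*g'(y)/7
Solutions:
 g(y) = C1*exp(3*y*(4 - sqrt(310))/35) + C2*exp(3*y*(4 + sqrt(310))/35) - 20*y^2/27 + 4580*y/1701 - 165100/107163


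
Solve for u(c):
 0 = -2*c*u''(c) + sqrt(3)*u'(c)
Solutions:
 u(c) = C1 + C2*c^(sqrt(3)/2 + 1)


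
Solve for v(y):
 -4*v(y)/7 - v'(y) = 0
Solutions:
 v(y) = C1*exp(-4*y/7)


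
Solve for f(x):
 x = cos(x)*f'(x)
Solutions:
 f(x) = C1 + Integral(x/cos(x), x)


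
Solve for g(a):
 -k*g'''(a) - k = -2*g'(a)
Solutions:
 g(a) = C1 + C2*exp(-sqrt(2)*a*sqrt(1/k)) + C3*exp(sqrt(2)*a*sqrt(1/k)) + a*k/2


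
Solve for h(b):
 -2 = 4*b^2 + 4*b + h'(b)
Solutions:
 h(b) = C1 - 4*b^3/3 - 2*b^2 - 2*b


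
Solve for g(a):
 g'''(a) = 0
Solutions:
 g(a) = C1 + C2*a + C3*a^2


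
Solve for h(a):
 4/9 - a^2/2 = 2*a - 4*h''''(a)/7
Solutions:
 h(a) = C1 + C2*a + C3*a^2 + C4*a^3 + 7*a^6/2880 + 7*a^5/240 - 7*a^4/216


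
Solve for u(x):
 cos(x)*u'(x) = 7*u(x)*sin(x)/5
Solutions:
 u(x) = C1/cos(x)^(7/5)


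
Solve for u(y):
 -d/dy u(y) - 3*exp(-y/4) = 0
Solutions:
 u(y) = C1 + 12*exp(-y/4)


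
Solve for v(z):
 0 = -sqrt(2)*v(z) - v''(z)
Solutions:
 v(z) = C1*sin(2^(1/4)*z) + C2*cos(2^(1/4)*z)


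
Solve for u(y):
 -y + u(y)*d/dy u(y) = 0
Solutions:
 u(y) = -sqrt(C1 + y^2)
 u(y) = sqrt(C1 + y^2)


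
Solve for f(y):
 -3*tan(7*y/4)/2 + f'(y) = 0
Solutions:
 f(y) = C1 - 6*log(cos(7*y/4))/7


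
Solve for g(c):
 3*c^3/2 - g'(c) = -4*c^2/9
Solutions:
 g(c) = C1 + 3*c^4/8 + 4*c^3/27


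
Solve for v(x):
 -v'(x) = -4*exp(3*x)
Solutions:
 v(x) = C1 + 4*exp(3*x)/3


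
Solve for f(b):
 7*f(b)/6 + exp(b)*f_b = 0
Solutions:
 f(b) = C1*exp(7*exp(-b)/6)


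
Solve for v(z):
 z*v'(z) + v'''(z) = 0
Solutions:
 v(z) = C1 + Integral(C2*airyai(-z) + C3*airybi(-z), z)


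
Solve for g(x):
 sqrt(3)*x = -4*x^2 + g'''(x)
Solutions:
 g(x) = C1 + C2*x + C3*x^2 + x^5/15 + sqrt(3)*x^4/24


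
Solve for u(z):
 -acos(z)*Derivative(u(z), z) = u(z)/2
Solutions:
 u(z) = C1*exp(-Integral(1/acos(z), z)/2)


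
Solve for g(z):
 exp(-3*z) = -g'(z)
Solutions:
 g(z) = C1 + exp(-3*z)/3


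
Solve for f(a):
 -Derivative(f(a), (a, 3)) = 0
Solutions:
 f(a) = C1 + C2*a + C3*a^2


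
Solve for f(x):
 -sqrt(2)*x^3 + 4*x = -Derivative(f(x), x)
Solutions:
 f(x) = C1 + sqrt(2)*x^4/4 - 2*x^2


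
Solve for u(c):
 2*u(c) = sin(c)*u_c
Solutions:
 u(c) = C1*(cos(c) - 1)/(cos(c) + 1)


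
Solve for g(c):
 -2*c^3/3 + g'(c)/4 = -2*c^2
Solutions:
 g(c) = C1 + 2*c^4/3 - 8*c^3/3


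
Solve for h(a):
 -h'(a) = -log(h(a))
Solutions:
 li(h(a)) = C1 + a


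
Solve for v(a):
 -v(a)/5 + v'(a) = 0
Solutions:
 v(a) = C1*exp(a/5)


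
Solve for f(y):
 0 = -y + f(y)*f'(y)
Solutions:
 f(y) = -sqrt(C1 + y^2)
 f(y) = sqrt(C1 + y^2)


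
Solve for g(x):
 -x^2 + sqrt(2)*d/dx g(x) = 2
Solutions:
 g(x) = C1 + sqrt(2)*x^3/6 + sqrt(2)*x


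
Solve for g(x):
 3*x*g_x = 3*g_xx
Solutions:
 g(x) = C1 + C2*erfi(sqrt(2)*x/2)


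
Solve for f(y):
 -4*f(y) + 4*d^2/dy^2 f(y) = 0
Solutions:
 f(y) = C1*exp(-y) + C2*exp(y)


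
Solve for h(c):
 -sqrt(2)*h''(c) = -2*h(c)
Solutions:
 h(c) = C1*exp(-2^(1/4)*c) + C2*exp(2^(1/4)*c)


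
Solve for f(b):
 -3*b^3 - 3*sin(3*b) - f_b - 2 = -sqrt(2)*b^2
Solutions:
 f(b) = C1 - 3*b^4/4 + sqrt(2)*b^3/3 - 2*b + cos(3*b)


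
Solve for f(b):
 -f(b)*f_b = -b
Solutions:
 f(b) = -sqrt(C1 + b^2)
 f(b) = sqrt(C1 + b^2)


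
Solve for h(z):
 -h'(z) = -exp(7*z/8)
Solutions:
 h(z) = C1 + 8*exp(7*z/8)/7


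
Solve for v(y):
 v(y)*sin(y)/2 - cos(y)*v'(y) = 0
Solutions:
 v(y) = C1/sqrt(cos(y))


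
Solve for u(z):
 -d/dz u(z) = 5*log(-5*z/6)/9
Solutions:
 u(z) = C1 - 5*z*log(-z)/9 + 5*z*(-log(5) + 1 + log(6))/9


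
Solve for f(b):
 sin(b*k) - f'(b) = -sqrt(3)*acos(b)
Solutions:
 f(b) = C1 + sqrt(3)*(b*acos(b) - sqrt(1 - b^2)) + Piecewise((-cos(b*k)/k, Ne(k, 0)), (0, True))


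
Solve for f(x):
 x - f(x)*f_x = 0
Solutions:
 f(x) = -sqrt(C1 + x^2)
 f(x) = sqrt(C1 + x^2)


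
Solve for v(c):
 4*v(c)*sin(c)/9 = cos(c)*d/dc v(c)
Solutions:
 v(c) = C1/cos(c)^(4/9)


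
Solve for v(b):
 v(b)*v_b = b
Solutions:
 v(b) = -sqrt(C1 + b^2)
 v(b) = sqrt(C1 + b^2)


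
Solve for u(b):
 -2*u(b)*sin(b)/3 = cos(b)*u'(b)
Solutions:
 u(b) = C1*cos(b)^(2/3)


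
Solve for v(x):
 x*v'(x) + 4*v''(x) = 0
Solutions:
 v(x) = C1 + C2*erf(sqrt(2)*x/4)


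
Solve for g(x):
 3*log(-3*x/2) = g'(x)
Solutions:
 g(x) = C1 + 3*x*log(-x) + 3*x*(-1 - log(2) + log(3))


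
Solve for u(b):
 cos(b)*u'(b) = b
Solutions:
 u(b) = C1 + Integral(b/cos(b), b)


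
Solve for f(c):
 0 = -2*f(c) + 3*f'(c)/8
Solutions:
 f(c) = C1*exp(16*c/3)


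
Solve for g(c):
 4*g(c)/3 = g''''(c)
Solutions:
 g(c) = C1*exp(-sqrt(2)*3^(3/4)*c/3) + C2*exp(sqrt(2)*3^(3/4)*c/3) + C3*sin(sqrt(2)*3^(3/4)*c/3) + C4*cos(sqrt(2)*3^(3/4)*c/3)


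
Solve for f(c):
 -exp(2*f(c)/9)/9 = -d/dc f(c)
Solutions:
 f(c) = 9*log(-sqrt(-1/(C1 + c))) - 9*log(2)/2 + 18*log(3)
 f(c) = 9*log(-1/(C1 + c))/2 - 9*log(2)/2 + 18*log(3)


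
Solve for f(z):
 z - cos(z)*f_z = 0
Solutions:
 f(z) = C1 + Integral(z/cos(z), z)


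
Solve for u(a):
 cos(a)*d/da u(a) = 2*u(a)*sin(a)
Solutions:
 u(a) = C1/cos(a)^2


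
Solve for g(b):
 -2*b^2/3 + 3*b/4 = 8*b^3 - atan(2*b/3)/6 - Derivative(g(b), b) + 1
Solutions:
 g(b) = C1 + 2*b^4 + 2*b^3/9 - 3*b^2/8 - b*atan(2*b/3)/6 + b + log(4*b^2 + 9)/8


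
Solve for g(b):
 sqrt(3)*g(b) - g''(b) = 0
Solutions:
 g(b) = C1*exp(-3^(1/4)*b) + C2*exp(3^(1/4)*b)


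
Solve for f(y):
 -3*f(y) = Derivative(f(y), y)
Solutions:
 f(y) = C1*exp(-3*y)


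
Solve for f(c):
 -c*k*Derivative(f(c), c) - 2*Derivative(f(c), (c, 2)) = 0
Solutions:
 f(c) = Piecewise((-sqrt(pi)*C1*erf(c*sqrt(k)/2)/sqrt(k) - C2, (k > 0) | (k < 0)), (-C1*c - C2, True))


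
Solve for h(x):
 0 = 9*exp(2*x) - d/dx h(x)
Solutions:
 h(x) = C1 + 9*exp(2*x)/2


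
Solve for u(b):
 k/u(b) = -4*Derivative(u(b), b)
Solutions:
 u(b) = -sqrt(C1 - 2*b*k)/2
 u(b) = sqrt(C1 - 2*b*k)/2


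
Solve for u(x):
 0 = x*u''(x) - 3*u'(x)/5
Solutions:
 u(x) = C1 + C2*x^(8/5)


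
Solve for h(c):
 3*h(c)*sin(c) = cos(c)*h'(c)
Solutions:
 h(c) = C1/cos(c)^3


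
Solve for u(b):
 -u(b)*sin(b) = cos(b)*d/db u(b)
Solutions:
 u(b) = C1*cos(b)


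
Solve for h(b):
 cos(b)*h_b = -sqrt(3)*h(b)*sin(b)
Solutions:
 h(b) = C1*cos(b)^(sqrt(3))


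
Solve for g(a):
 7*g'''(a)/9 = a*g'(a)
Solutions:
 g(a) = C1 + Integral(C2*airyai(21^(2/3)*a/7) + C3*airybi(21^(2/3)*a/7), a)


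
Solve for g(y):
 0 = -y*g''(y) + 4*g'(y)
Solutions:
 g(y) = C1 + C2*y^5


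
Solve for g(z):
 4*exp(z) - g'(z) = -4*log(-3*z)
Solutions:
 g(z) = C1 + 4*z*log(-z) + 4*z*(-1 + log(3)) + 4*exp(z)


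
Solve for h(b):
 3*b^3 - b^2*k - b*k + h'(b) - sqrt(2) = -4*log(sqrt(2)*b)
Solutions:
 h(b) = C1 - 3*b^4/4 + b^3*k/3 + b^2*k/2 - 4*b*log(b) - b*log(4) + sqrt(2)*b + 4*b


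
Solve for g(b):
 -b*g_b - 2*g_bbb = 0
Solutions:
 g(b) = C1 + Integral(C2*airyai(-2^(2/3)*b/2) + C3*airybi(-2^(2/3)*b/2), b)


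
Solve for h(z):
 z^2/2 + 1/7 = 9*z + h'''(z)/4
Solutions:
 h(z) = C1 + C2*z + C3*z^2 + z^5/30 - 3*z^4/2 + 2*z^3/21


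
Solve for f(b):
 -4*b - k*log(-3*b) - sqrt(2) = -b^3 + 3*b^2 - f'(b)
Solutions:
 f(b) = C1 - b^4/4 + b^3 + 2*b^2 + b*k*log(-b) + b*(-k + k*log(3) + sqrt(2))


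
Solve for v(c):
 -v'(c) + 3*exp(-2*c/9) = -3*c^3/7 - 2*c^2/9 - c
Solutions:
 v(c) = C1 + 3*c^4/28 + 2*c^3/27 + c^2/2 - 27*exp(-2*c/9)/2


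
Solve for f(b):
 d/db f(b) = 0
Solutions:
 f(b) = C1


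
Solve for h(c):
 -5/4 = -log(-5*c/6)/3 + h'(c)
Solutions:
 h(c) = C1 + c*log(-c)/3 + c*(-19 - 4*log(6) + 4*log(5))/12


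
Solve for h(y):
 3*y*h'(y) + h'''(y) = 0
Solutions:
 h(y) = C1 + Integral(C2*airyai(-3^(1/3)*y) + C3*airybi(-3^(1/3)*y), y)


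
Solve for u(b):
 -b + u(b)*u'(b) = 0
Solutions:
 u(b) = -sqrt(C1 + b^2)
 u(b) = sqrt(C1 + b^2)


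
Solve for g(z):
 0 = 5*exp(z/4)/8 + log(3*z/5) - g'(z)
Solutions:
 g(z) = C1 + z*log(z) + z*(-log(5) - 1 + log(3)) + 5*exp(z/4)/2


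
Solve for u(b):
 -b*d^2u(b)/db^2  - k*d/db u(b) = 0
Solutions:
 u(b) = C1 + b^(1 - re(k))*(C2*sin(log(b)*Abs(im(k))) + C3*cos(log(b)*im(k)))


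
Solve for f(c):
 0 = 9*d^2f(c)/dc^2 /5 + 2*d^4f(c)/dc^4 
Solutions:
 f(c) = C1 + C2*c + C3*sin(3*sqrt(10)*c/10) + C4*cos(3*sqrt(10)*c/10)


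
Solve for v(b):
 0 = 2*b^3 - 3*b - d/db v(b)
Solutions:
 v(b) = C1 + b^4/2 - 3*b^2/2


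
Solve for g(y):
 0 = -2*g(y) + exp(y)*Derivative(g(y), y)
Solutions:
 g(y) = C1*exp(-2*exp(-y))


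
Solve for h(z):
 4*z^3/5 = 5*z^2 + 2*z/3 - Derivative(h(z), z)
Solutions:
 h(z) = C1 - z^4/5 + 5*z^3/3 + z^2/3


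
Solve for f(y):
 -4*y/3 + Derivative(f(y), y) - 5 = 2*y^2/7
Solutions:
 f(y) = C1 + 2*y^3/21 + 2*y^2/3 + 5*y


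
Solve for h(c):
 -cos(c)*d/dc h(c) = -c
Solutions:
 h(c) = C1 + Integral(c/cos(c), c)


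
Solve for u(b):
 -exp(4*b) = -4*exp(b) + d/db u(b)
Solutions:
 u(b) = C1 - exp(4*b)/4 + 4*exp(b)


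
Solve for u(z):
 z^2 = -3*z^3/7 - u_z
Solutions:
 u(z) = C1 - 3*z^4/28 - z^3/3


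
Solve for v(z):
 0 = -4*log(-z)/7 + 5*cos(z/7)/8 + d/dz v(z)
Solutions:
 v(z) = C1 + 4*z*log(-z)/7 - 4*z/7 - 35*sin(z/7)/8


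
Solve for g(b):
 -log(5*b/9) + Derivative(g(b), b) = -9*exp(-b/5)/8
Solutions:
 g(b) = C1 + b*log(b) + b*(-2*log(3) - 1 + log(5)) + 45*exp(-b/5)/8


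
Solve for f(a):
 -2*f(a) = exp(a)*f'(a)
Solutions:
 f(a) = C1*exp(2*exp(-a))


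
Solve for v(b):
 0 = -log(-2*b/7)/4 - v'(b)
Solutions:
 v(b) = C1 - b*log(-b)/4 + b*(-log(2) + 1 + log(7))/4


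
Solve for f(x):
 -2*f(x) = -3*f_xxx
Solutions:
 f(x) = C3*exp(2^(1/3)*3^(2/3)*x/3) + (C1*sin(2^(1/3)*3^(1/6)*x/2) + C2*cos(2^(1/3)*3^(1/6)*x/2))*exp(-2^(1/3)*3^(2/3)*x/6)


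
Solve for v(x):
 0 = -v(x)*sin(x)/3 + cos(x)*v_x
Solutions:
 v(x) = C1/cos(x)^(1/3)


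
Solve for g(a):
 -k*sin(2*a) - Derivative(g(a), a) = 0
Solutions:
 g(a) = C1 + k*cos(2*a)/2


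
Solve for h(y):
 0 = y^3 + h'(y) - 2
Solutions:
 h(y) = C1 - y^4/4 + 2*y


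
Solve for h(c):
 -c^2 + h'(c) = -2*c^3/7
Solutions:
 h(c) = C1 - c^4/14 + c^3/3


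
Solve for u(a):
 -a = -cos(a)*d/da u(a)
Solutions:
 u(a) = C1 + Integral(a/cos(a), a)


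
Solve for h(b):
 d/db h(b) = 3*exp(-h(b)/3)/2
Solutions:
 h(b) = 3*log(C1 + b/2)


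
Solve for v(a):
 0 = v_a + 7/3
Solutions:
 v(a) = C1 - 7*a/3


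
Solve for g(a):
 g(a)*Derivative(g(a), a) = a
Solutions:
 g(a) = -sqrt(C1 + a^2)
 g(a) = sqrt(C1 + a^2)


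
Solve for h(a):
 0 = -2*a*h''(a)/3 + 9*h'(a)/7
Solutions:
 h(a) = C1 + C2*a^(41/14)


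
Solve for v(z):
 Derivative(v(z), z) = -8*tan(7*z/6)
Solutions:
 v(z) = C1 + 48*log(cos(7*z/6))/7


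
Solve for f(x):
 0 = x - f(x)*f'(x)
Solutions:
 f(x) = -sqrt(C1 + x^2)
 f(x) = sqrt(C1 + x^2)


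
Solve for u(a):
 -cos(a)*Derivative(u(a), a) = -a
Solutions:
 u(a) = C1 + Integral(a/cos(a), a)


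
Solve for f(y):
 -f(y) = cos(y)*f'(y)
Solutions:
 f(y) = C1*sqrt(sin(y) - 1)/sqrt(sin(y) + 1)


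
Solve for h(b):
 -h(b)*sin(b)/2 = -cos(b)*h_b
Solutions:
 h(b) = C1/sqrt(cos(b))


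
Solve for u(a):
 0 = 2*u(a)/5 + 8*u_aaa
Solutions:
 u(a) = C3*exp(-50^(1/3)*a/10) + (C1*sin(sqrt(3)*50^(1/3)*a/20) + C2*cos(sqrt(3)*50^(1/3)*a/20))*exp(50^(1/3)*a/20)


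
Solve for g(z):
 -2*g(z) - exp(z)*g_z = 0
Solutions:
 g(z) = C1*exp(2*exp(-z))


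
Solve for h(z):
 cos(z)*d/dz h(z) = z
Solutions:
 h(z) = C1 + Integral(z/cos(z), z)


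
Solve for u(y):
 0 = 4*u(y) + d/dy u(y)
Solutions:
 u(y) = C1*exp(-4*y)


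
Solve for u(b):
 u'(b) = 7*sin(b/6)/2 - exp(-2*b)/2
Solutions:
 u(b) = C1 - 21*cos(b/6) + exp(-2*b)/4


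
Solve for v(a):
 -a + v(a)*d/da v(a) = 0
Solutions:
 v(a) = -sqrt(C1 + a^2)
 v(a) = sqrt(C1 + a^2)


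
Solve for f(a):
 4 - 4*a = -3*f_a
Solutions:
 f(a) = C1 + 2*a^2/3 - 4*a/3


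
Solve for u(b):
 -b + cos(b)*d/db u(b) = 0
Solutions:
 u(b) = C1 + Integral(b/cos(b), b)


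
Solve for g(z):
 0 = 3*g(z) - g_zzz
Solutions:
 g(z) = C3*exp(3^(1/3)*z) + (C1*sin(3^(5/6)*z/2) + C2*cos(3^(5/6)*z/2))*exp(-3^(1/3)*z/2)


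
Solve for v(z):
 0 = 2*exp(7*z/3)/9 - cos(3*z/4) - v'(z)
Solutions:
 v(z) = C1 + 2*exp(7*z/3)/21 - 4*sin(3*z/4)/3


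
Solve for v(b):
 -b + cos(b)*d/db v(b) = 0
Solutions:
 v(b) = C1 + Integral(b/cos(b), b)


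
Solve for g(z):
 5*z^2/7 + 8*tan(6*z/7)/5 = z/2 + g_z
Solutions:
 g(z) = C1 + 5*z^3/21 - z^2/4 - 28*log(cos(6*z/7))/15


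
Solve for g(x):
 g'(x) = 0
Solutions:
 g(x) = C1


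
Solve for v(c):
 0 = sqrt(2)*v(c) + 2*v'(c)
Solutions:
 v(c) = C1*exp(-sqrt(2)*c/2)


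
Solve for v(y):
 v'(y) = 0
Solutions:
 v(y) = C1


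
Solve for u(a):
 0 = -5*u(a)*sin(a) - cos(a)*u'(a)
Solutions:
 u(a) = C1*cos(a)^5


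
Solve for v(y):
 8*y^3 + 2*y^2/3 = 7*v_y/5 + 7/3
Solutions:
 v(y) = C1 + 10*y^4/7 + 10*y^3/63 - 5*y/3


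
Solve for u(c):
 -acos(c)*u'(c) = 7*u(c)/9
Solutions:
 u(c) = C1*exp(-7*Integral(1/acos(c), c)/9)
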